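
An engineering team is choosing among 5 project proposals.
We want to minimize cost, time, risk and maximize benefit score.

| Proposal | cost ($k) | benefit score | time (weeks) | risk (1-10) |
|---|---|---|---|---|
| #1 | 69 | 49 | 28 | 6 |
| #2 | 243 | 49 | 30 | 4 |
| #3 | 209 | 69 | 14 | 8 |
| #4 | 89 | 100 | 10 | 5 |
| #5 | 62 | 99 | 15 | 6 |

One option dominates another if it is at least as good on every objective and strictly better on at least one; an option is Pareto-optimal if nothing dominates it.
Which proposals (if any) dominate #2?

#1: worse on risk (6 vs 4).
#3: worse on risk (8 vs 4).
#4: worse on risk (5 vs 4).
#5: worse on risk (6 vs 4).
No option dominates #2.

none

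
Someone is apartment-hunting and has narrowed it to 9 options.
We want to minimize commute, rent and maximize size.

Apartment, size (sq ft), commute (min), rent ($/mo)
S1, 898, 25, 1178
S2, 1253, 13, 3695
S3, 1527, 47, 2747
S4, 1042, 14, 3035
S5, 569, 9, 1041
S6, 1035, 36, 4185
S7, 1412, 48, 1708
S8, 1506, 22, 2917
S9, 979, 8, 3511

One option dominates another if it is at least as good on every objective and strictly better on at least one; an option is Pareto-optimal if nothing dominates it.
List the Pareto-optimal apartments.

S1, S2, S3, S4, S5, S7, S8, S9

S1: not dominated.
S2: not dominated.
S3: not dominated (best size).
S4: not dominated.
S5: not dominated (best rent).
S6: dominated by S2 (size 1253≥1035, commute 13≤36, rent 3695≤4185).
S7: not dominated.
S8: not dominated.
S9: not dominated (best commute).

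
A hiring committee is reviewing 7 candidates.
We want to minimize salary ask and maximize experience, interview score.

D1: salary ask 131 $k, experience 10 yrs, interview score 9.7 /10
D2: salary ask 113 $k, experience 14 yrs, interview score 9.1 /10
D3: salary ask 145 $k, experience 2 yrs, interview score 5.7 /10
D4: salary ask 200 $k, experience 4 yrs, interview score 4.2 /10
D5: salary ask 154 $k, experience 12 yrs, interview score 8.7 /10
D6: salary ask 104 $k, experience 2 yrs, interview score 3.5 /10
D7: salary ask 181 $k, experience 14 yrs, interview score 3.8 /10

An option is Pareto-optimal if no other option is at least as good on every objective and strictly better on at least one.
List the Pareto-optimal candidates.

D1: not dominated (best interview score).
D2: not dominated.
D3: dominated by D1 (salary ask 131≤145, experience 10≥2, interview score 9.7≥5.7).
D4: dominated by D1 (salary ask 131≤200, experience 10≥4, interview score 9.7≥4.2).
D5: dominated by D2 (salary ask 113≤154, experience 14≥12, interview score 9.1≥8.7).
D6: not dominated (best salary ask).
D7: dominated by D2 (salary ask 113≤181, experience 14≥14, interview score 9.1≥3.8).

D1, D2, D6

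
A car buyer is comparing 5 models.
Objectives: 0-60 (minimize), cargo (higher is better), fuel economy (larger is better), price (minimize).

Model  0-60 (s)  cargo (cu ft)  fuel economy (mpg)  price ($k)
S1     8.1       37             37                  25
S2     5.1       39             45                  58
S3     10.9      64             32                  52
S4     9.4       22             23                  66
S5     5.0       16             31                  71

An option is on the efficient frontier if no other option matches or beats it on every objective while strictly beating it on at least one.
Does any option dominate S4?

Yes

S1 vs S4: 0-60 8.1≤9.4, cargo 37≥22, fuel economy 37≥23, price 25≤66 — S1 is at least as good on every objective and strictly better on at least one, so S1 dominates S4.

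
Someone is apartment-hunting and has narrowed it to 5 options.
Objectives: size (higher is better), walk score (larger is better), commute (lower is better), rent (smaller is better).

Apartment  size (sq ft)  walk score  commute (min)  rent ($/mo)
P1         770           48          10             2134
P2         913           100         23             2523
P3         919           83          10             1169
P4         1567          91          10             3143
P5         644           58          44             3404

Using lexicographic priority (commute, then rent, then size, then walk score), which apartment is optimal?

First minimize commute: best is 10, kept {P1, P3, P4}.
Then minimize rent: best is 1169, kept {P3}.

P3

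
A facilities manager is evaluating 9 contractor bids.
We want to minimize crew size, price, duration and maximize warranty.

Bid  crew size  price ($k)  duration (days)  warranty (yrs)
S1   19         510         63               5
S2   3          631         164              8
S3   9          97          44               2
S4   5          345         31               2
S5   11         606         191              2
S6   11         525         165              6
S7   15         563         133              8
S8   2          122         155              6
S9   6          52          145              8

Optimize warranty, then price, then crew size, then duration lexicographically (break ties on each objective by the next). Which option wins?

First maximize warranty: best is 8, kept {S2, S7, S9}.
Then minimize price: best is 52, kept {S9}.

S9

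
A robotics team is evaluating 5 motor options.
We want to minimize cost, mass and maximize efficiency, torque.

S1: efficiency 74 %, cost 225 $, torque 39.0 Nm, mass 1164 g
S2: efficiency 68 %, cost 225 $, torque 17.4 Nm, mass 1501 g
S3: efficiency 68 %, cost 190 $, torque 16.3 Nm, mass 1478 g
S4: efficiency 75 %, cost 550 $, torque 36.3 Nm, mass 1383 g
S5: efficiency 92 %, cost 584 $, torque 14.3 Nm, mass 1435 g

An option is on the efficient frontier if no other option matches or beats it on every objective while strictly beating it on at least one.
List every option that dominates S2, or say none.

S1

S1: efficiency 74≥68, cost 225≤225, torque 39.0≥17.4, mass 1164≤1501 — dominates S2.
Others (S3, S4, S5) are each worse than S2 on at least one objective.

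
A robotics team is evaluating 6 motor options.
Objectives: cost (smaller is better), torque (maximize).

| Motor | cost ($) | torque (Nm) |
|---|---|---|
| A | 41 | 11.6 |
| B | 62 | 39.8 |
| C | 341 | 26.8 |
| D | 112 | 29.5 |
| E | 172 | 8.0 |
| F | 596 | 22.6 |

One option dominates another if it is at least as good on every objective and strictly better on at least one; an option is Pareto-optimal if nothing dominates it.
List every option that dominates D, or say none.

B

B: cost 62≤112, torque 39.8≥29.5 — dominates D.
Others (A, C, E, F) are each worse than D on at least one objective.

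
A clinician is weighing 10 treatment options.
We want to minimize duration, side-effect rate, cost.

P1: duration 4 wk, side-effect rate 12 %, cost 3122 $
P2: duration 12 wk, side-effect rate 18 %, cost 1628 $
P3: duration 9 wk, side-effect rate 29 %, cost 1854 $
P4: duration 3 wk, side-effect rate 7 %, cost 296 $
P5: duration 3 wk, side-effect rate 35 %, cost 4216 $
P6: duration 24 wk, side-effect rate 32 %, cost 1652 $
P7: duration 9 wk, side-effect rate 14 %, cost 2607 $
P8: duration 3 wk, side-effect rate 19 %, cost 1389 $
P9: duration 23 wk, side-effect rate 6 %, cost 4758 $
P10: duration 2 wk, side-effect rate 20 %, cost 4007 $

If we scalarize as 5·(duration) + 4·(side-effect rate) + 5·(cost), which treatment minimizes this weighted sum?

P4

P1: 5·4 + 4·12 + 5·3122 = 15678
P2: 5·12 + 4·18 + 5·1628 = 8272
P3: 5·9 + 4·29 + 5·1854 = 9431
P4: 5·3 + 4·7 + 5·296 = 1523
P5: 5·3 + 4·35 + 5·4216 = 21235
P6: 5·24 + 4·32 + 5·1652 = 8508
P7: 5·9 + 4·14 + 5·2607 = 13136
P8: 5·3 + 4·19 + 5·1389 = 7036
P9: 5·23 + 4·6 + 5·4758 = 23929
P10: 5·2 + 4·20 + 5·4007 = 20125
Lowest: P4 at 1523.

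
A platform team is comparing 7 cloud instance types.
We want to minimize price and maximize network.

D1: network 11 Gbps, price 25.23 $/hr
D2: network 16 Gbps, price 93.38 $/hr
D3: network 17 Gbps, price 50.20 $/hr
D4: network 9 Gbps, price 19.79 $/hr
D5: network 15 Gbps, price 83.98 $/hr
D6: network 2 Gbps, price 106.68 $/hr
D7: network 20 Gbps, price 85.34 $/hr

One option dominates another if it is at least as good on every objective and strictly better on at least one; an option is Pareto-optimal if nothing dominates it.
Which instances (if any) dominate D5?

D3

D3: network 17≥15, price 50.20≤83.98 — dominates D5.
Others (D1, D2, D4, D6, D7) are each worse than D5 on at least one objective.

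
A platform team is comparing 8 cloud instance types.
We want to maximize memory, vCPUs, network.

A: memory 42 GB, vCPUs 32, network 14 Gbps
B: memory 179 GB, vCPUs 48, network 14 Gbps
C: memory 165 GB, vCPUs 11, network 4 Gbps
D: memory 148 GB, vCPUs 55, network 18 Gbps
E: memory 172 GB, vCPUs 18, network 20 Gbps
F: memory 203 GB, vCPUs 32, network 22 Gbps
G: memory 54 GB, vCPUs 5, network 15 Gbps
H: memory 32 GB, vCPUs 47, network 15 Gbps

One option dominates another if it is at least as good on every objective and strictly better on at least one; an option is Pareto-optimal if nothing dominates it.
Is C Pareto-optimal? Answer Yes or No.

No

B vs C: memory 179≥165, vCPUs 48≥11, network 14≥4 — B is at least as good on every objective and strictly better on at least one, so B dominates C.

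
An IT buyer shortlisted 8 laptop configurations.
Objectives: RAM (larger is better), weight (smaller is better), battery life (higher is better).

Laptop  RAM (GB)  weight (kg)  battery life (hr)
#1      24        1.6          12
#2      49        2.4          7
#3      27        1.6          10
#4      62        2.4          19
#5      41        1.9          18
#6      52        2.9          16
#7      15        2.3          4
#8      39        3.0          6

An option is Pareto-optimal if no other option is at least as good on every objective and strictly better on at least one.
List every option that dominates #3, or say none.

#1: worse on RAM (24 vs 27).
#2: worse on weight (2.4 vs 1.6).
#4: worse on weight (2.4 vs 1.6).
#5: worse on weight (1.9 vs 1.6).
#6: worse on weight (2.9 vs 1.6).
#7: worse on RAM (15 vs 27).
#8: worse on weight (3.0 vs 1.6).
No option dominates #3.

none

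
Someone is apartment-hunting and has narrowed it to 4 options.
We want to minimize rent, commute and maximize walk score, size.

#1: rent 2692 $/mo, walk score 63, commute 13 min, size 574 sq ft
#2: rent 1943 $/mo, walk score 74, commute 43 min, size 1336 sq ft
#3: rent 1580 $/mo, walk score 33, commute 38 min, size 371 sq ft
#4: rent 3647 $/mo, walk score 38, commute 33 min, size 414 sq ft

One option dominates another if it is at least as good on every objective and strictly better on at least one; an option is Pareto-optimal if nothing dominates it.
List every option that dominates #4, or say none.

#1: rent 2692≤3647, walk score 63≥38, commute 13≤33, size 574≥414 — dominates #4.
Others (#2, #3) are each worse than #4 on at least one objective.

#1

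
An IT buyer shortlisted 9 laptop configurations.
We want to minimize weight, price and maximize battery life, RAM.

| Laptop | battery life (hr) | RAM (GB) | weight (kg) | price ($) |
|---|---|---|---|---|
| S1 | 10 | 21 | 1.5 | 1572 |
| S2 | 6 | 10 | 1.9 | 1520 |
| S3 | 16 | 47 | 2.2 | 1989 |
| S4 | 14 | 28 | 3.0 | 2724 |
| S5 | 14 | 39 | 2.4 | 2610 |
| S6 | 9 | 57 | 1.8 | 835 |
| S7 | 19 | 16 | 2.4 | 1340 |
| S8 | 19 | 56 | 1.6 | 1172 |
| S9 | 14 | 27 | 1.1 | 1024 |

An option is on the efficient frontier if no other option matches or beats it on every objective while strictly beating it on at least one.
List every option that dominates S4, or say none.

S3: battery life 16≥14, RAM 47≥28, weight 2.2≤3.0, price 1989≤2724 — dominates S4.
S5: battery life 14≥14, RAM 39≥28, weight 2.4≤3.0, price 2610≤2724 — dominates S4.
S8: battery life 19≥14, RAM 56≥28, weight 1.6≤3.0, price 1172≤2724 — dominates S4.
Others (S1, S2, S6, S7, S9) are each worse than S4 on at least one objective.

S3, S5, S8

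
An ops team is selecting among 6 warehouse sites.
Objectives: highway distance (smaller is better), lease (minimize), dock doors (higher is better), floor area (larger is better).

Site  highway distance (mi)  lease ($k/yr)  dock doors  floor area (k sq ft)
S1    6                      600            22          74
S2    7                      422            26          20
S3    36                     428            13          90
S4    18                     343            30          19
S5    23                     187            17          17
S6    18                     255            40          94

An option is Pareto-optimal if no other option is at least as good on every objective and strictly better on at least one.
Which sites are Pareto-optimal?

S1, S2, S5, S6

S1: not dominated (best highway distance).
S2: not dominated.
S3: dominated by S6 (highway distance 18≤36, lease 255≤428, dock doors 40≥13, floor area 94≥90).
S4: dominated by S6 (highway distance 18≤18, lease 255≤343, dock doors 40≥30, floor area 94≥19).
S5: not dominated (best lease).
S6: not dominated (best dock doors).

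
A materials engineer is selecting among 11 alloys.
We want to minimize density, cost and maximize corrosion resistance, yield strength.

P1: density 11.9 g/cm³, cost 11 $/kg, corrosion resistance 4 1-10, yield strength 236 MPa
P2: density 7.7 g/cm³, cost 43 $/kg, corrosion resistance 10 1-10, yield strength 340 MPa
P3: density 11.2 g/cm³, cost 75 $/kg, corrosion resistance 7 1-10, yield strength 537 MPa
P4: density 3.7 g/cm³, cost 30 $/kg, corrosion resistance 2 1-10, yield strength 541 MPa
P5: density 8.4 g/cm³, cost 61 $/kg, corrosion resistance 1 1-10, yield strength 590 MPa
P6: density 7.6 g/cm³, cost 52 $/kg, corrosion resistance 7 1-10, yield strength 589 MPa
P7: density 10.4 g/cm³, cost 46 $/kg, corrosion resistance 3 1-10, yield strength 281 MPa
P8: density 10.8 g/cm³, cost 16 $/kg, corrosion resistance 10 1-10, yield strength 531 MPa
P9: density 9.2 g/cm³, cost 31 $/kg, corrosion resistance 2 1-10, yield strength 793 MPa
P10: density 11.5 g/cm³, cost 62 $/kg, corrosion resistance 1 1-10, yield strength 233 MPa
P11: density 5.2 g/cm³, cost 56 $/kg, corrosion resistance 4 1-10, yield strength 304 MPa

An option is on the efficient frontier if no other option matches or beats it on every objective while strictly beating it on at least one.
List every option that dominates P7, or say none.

P2: density 7.7≤10.4, cost 43≤46, corrosion resistance 10≥3, yield strength 340≥281 — dominates P7.
Others (P1, P3, P4, P5, P6, P8, P9, P10, P11) are each worse than P7 on at least one objective.

P2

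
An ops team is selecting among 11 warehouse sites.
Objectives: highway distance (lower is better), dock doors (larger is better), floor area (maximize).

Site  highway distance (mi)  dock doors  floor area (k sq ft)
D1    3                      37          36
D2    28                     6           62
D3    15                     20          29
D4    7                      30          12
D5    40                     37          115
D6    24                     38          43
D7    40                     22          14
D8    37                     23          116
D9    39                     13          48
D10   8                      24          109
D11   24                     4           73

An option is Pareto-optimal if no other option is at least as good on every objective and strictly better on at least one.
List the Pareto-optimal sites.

D1: not dominated (best highway distance).
D2: dominated by D10 (highway distance 8≤28, dock doors 24≥6, floor area 109≥62).
D3: dominated by D1 (highway distance 3≤15, dock doors 37≥20, floor area 36≥29).
D4: dominated by D1 (highway distance 3≤7, dock doors 37≥30, floor area 36≥12).
D5: not dominated.
D6: not dominated (best dock doors).
D7: dominated by D1 (highway distance 3≤40, dock doors 37≥22, floor area 36≥14).
D8: not dominated (best floor area).
D9: dominated by D8 (highway distance 37≤39, dock doors 23≥13, floor area 116≥48).
D10: not dominated.
D11: dominated by D10 (highway distance 8≤24, dock doors 24≥4, floor area 109≥73).

D1, D5, D6, D8, D10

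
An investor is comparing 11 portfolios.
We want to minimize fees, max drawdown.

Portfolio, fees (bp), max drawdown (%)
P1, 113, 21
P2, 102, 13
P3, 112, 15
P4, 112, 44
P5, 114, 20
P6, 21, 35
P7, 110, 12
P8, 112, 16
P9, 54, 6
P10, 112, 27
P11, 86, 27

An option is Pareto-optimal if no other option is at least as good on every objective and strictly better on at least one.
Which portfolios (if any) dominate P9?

none

P1: worse on fees (113 vs 54).
P2: worse on fees (102 vs 54).
P3: worse on fees (112 vs 54).
P4: worse on fees (112 vs 54).
P5: worse on fees (114 vs 54).
P6: worse on max drawdown (35 vs 6).
P7: worse on fees (110 vs 54).
P8: worse on fees (112 vs 54).
P10: worse on fees (112 vs 54).
P11: worse on fees (86 vs 54).
No option dominates P9.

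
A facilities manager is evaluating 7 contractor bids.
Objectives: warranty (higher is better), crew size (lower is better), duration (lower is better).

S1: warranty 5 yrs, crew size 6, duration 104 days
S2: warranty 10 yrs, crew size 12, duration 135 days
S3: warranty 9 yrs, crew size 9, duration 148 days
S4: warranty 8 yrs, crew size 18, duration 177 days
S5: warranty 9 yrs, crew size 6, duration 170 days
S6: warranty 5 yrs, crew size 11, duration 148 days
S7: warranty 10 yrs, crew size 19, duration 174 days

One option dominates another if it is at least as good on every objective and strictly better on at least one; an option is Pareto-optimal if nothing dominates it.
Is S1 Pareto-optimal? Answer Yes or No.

S2: worse on crew size (12 vs 6).
S3: worse on crew size (9 vs 6).
S4: worse on crew size (18 vs 6).
S5: worse on duration (170 vs 104).
S6: worse on crew size (11 vs 6).
S7: worse on crew size (19 vs 6).
No option is at least as good as S1 on every objective and strictly better on one.

Yes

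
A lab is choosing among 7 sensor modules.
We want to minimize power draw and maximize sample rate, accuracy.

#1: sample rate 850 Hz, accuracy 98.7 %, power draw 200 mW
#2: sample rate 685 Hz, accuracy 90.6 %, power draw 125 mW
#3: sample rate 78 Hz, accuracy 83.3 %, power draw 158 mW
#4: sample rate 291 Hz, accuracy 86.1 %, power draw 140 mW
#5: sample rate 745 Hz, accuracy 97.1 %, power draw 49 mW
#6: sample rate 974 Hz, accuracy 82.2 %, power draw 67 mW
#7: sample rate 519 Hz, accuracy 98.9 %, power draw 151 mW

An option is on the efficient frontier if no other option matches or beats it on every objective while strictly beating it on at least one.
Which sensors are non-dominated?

#1: not dominated.
#2: dominated by #5 (sample rate 745≥685, accuracy 97.1≥90.6, power draw 49≤125).
#3: dominated by #2 (sample rate 685≥78, accuracy 90.6≥83.3, power draw 125≤158).
#4: dominated by #2 (sample rate 685≥291, accuracy 90.6≥86.1, power draw 125≤140).
#5: not dominated (best power draw).
#6: not dominated (best sample rate).
#7: not dominated (best accuracy).

#1, #5, #6, #7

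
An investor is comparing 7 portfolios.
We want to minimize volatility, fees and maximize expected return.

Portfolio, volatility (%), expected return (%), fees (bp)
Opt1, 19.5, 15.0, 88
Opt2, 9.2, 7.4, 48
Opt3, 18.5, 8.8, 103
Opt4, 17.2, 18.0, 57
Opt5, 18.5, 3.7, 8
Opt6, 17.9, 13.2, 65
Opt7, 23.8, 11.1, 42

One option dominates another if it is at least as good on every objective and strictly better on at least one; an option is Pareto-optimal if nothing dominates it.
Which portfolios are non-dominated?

Opt2, Opt4, Opt5, Opt7

Opt1: dominated by Opt4 (volatility 17.2≤19.5, expected return 18.0≥15.0, fees 57≤88).
Opt2: not dominated (best volatility).
Opt3: dominated by Opt4 (volatility 17.2≤18.5, expected return 18.0≥8.8, fees 57≤103).
Opt4: not dominated (best expected return).
Opt5: not dominated (best fees).
Opt6: dominated by Opt4 (volatility 17.2≤17.9, expected return 18.0≥13.2, fees 57≤65).
Opt7: not dominated.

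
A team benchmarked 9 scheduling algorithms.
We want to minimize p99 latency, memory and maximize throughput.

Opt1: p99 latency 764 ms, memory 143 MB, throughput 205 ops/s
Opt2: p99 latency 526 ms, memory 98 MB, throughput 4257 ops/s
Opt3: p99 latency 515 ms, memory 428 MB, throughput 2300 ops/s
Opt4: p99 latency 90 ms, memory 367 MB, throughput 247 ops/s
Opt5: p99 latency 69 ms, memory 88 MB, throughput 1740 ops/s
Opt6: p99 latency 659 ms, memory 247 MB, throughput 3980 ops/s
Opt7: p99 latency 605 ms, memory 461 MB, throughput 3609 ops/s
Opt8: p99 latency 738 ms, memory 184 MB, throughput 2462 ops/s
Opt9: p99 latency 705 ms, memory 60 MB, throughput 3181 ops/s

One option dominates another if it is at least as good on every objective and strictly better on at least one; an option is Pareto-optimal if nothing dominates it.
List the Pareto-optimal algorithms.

Opt2, Opt3, Opt5, Opt9

Opt1: dominated by Opt2 (p99 latency 526≤764, memory 98≤143, throughput 4257≥205).
Opt2: not dominated (best throughput).
Opt3: not dominated.
Opt4: dominated by Opt5 (p99 latency 69≤90, memory 88≤367, throughput 1740≥247).
Opt5: not dominated (best p99 latency).
Opt6: dominated by Opt2 (p99 latency 526≤659, memory 98≤247, throughput 4257≥3980).
Opt7: dominated by Opt2 (p99 latency 526≤605, memory 98≤461, throughput 4257≥3609).
Opt8: dominated by Opt2 (p99 latency 526≤738, memory 98≤184, throughput 4257≥2462).
Opt9: not dominated (best memory).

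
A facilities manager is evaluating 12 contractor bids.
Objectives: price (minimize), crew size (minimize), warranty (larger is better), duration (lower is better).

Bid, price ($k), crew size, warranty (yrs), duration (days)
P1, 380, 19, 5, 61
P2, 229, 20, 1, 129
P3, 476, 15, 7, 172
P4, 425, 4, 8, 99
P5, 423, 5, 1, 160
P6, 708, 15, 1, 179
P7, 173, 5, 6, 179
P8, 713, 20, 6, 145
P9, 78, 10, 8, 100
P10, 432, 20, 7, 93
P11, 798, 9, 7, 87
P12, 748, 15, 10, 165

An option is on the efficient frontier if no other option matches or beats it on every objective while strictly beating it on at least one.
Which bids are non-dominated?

P1: not dominated (best duration).
P2: dominated by P9 (price 78≤229, crew size 10≤20, warranty 8≥1, duration 100≤129).
P3: dominated by P4 (price 425≤476, crew size 4≤15, warranty 8≥7, duration 99≤172).
P4: not dominated (best crew size).
P5: not dominated.
P6: dominated by P3 (price 476≤708, crew size 15≤15, warranty 7≥1, duration 172≤179).
P7: not dominated.
P8: dominated by P4 (price 425≤713, crew size 4≤20, warranty 8≥6, duration 99≤145).
P9: not dominated (best price).
P10: not dominated.
P11: not dominated.
P12: not dominated (best warranty).

P1, P4, P5, P7, P9, P10, P11, P12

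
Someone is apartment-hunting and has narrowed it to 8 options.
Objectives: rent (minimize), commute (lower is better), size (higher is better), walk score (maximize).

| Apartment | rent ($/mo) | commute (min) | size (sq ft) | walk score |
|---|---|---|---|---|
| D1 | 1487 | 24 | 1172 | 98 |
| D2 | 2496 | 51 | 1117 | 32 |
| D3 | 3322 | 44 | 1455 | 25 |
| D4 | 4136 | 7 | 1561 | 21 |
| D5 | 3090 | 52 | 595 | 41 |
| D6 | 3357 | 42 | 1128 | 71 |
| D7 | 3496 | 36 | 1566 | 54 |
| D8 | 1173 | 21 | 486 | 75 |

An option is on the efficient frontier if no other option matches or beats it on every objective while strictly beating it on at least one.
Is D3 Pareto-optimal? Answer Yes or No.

D1: worse on size (1172 vs 1455).
D2: worse on commute (51 vs 44).
D4: worse on rent (4136 vs 3322).
D5: worse on commute (52 vs 44).
D6: worse on rent (3357 vs 3322).
D7: worse on rent (3496 vs 3322).
D8: worse on size (486 vs 1455).
No option is at least as good as D3 on every objective and strictly better on one.

Yes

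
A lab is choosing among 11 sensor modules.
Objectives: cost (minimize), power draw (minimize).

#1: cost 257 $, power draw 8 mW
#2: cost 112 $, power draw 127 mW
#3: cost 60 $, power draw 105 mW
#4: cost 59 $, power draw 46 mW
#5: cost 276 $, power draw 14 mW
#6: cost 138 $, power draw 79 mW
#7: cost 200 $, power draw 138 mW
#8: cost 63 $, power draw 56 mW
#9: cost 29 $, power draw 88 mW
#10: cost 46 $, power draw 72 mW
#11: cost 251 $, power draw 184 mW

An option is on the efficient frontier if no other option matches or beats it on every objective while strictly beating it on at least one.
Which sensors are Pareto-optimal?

#1, #4, #9, #10

#1: not dominated (best power draw).
#2: dominated by #3 (cost 60≤112, power draw 105≤127).
#3: dominated by #4 (cost 59≤60, power draw 46≤105).
#4: not dominated.
#5: dominated by #1 (cost 257≤276, power draw 8≤14).
#6: dominated by #4 (cost 59≤138, power draw 46≤79).
#7: dominated by #2 (cost 112≤200, power draw 127≤138).
#8: dominated by #4 (cost 59≤63, power draw 46≤56).
#9: not dominated (best cost).
#10: not dominated.
#11: dominated by #2 (cost 112≤251, power draw 127≤184).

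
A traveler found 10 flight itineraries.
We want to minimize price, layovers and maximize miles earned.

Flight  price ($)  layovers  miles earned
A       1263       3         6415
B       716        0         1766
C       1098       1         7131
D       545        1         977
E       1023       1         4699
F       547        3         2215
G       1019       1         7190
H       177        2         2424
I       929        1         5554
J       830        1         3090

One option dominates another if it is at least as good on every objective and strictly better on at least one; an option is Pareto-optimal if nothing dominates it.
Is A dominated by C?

C vs A: price 1098≤1263, layovers 1≤3, miles earned 7131≥6415 — C is at least as good on every objective with at least one strict improvement.

Yes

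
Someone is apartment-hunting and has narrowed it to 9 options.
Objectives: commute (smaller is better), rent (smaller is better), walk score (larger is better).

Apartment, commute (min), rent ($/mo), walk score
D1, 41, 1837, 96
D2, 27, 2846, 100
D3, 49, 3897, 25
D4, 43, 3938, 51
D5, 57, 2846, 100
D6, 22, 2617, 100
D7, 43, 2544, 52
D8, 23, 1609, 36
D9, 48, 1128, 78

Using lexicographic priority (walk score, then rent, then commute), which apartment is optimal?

D6

First maximize walk score: best is 100, kept {D2, D5, D6}.
Then minimize rent: best is 2617, kept {D6}.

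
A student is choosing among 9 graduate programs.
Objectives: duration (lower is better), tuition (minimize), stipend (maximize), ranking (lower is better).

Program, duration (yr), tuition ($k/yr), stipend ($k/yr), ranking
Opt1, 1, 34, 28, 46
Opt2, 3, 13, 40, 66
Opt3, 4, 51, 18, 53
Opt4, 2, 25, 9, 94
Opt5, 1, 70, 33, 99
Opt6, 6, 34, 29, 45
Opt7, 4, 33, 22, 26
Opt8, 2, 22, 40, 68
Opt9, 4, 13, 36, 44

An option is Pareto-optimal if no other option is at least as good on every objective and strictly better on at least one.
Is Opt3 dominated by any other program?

Opt1 vs Opt3: duration 1≤4, tuition 34≤51, stipend 28≥18, ranking 46≤53 — Opt1 is at least as good on every objective and strictly better on at least one, so Opt1 dominates Opt3.

Yes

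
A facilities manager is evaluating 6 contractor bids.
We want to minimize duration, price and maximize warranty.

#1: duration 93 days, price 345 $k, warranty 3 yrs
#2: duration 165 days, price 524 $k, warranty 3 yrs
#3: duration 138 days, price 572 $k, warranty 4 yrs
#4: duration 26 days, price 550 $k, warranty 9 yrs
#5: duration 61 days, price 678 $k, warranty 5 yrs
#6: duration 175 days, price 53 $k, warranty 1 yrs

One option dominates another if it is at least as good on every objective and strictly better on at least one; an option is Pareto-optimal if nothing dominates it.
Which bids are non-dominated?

#1, #4, #6

#1: not dominated.
#2: dominated by #1 (duration 93≤165, price 345≤524, warranty 3≥3).
#3: dominated by #4 (duration 26≤138, price 550≤572, warranty 9≥4).
#4: not dominated (best duration).
#5: dominated by #4 (duration 26≤61, price 550≤678, warranty 9≥5).
#6: not dominated (best price).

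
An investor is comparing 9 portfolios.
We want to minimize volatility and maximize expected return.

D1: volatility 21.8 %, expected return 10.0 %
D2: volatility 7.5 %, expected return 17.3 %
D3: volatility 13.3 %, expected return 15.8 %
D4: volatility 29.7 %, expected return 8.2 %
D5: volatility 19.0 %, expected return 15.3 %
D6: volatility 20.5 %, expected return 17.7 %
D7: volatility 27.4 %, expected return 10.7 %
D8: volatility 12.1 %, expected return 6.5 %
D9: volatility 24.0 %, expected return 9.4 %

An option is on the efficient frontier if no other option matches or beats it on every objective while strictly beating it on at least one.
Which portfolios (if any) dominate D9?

D1: volatility 21.8≤24.0, expected return 10.0≥9.4 — dominates D9.
D2: volatility 7.5≤24.0, expected return 17.3≥9.4 — dominates D9.
D3: volatility 13.3≤24.0, expected return 15.8≥9.4 — dominates D9.
D5: volatility 19.0≤24.0, expected return 15.3≥9.4 — dominates D9.
D6: volatility 20.5≤24.0, expected return 17.7≥9.4 — dominates D9.
Others (D4, D7, D8) are each worse than D9 on at least one objective.

D1, D2, D3, D5, D6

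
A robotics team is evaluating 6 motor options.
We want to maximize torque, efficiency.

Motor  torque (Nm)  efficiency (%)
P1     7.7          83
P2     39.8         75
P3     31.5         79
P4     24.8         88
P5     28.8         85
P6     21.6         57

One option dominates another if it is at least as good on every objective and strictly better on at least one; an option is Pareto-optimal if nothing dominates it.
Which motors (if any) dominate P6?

P2: torque 39.8≥21.6, efficiency 75≥57 — dominates P6.
P3: torque 31.5≥21.6, efficiency 79≥57 — dominates P6.
P4: torque 24.8≥21.6, efficiency 88≥57 — dominates P6.
P5: torque 28.8≥21.6, efficiency 85≥57 — dominates P6.
Others (P1) are each worse than P6 on at least one objective.

P2, P3, P4, P5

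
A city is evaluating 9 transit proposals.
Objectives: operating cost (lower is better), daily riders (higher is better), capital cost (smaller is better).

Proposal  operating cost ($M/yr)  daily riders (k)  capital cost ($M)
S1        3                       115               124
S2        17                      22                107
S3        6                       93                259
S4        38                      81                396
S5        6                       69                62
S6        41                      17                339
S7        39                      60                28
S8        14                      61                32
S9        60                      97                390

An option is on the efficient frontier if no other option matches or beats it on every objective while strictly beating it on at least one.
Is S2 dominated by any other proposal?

Yes

S5 vs S2: operating cost 6≤17, daily riders 69≥22, capital cost 62≤107 — S5 is at least as good on every objective and strictly better on at least one, so S5 dominates S2.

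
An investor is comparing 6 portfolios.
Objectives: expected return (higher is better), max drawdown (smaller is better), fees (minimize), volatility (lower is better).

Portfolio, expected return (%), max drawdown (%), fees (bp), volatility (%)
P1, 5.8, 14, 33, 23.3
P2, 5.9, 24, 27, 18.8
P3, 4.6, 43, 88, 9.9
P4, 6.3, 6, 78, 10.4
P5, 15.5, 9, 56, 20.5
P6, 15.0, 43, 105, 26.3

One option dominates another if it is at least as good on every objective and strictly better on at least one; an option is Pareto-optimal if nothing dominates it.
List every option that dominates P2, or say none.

P1: worse on expected return (5.8 vs 5.9).
P3: worse on expected return (4.6 vs 5.9).
P4: worse on fees (78 vs 27).
P5: worse on fees (56 vs 27).
P6: worse on max drawdown (43 vs 24).
No option dominates P2.

none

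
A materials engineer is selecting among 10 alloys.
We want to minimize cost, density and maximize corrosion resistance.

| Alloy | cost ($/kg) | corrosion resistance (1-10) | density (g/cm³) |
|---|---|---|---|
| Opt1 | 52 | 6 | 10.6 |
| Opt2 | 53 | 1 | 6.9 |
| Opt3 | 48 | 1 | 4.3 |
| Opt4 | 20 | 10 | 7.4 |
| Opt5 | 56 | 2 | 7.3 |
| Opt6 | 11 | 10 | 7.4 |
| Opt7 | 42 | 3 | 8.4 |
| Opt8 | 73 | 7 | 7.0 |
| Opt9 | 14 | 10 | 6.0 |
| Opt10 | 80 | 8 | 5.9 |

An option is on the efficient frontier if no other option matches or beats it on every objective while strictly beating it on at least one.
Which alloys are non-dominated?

Opt3, Opt6, Opt9, Opt10

Opt1: dominated by Opt4 (cost 20≤52, corrosion resistance 10≥6, density 7.4≤10.6).
Opt2: dominated by Opt3 (cost 48≤53, corrosion resistance 1≥1, density 4.3≤6.9).
Opt3: not dominated (best density).
Opt4: dominated by Opt6 (cost 11≤20, corrosion resistance 10≥10, density 7.4≤7.4).
Opt5: dominated by Opt9 (cost 14≤56, corrosion resistance 10≥2, density 6.0≤7.3).
Opt6: not dominated (best cost).
Opt7: dominated by Opt4 (cost 20≤42, corrosion resistance 10≥3, density 7.4≤8.4).
Opt8: dominated by Opt9 (cost 14≤73, corrosion resistance 10≥7, density 6.0≤7.0).
Opt9: not dominated.
Opt10: not dominated.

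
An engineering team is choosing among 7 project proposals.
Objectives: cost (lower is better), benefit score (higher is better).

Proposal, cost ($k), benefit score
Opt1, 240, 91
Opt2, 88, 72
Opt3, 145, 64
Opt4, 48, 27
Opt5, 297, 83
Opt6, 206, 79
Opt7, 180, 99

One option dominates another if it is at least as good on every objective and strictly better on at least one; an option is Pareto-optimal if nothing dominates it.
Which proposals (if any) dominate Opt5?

Opt1: cost 240≤297, benefit score 91≥83 — dominates Opt5.
Opt7: cost 180≤297, benefit score 99≥83 — dominates Opt5.
Others (Opt2, Opt3, Opt4, Opt6) are each worse than Opt5 on at least one objective.

Opt1, Opt7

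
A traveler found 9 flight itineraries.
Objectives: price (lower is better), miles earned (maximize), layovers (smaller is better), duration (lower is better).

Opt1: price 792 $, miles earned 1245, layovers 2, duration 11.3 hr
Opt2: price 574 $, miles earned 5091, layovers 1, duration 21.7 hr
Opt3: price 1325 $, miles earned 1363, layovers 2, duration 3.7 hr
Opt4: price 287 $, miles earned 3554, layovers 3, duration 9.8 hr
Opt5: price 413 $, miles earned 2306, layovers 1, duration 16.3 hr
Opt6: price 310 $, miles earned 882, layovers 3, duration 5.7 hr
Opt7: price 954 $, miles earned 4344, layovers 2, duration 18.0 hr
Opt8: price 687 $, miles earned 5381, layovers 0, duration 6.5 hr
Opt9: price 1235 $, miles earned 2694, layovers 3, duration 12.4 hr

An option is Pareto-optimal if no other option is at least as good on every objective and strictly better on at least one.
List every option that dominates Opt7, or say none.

Opt8: price 687≤954, miles earned 5381≥4344, layovers 0≤2, duration 6.5≤18.0 — dominates Opt7.
Others (Opt1, Opt2, Opt3, Opt4, Opt5, Opt6, Opt9) are each worse than Opt7 on at least one objective.

Opt8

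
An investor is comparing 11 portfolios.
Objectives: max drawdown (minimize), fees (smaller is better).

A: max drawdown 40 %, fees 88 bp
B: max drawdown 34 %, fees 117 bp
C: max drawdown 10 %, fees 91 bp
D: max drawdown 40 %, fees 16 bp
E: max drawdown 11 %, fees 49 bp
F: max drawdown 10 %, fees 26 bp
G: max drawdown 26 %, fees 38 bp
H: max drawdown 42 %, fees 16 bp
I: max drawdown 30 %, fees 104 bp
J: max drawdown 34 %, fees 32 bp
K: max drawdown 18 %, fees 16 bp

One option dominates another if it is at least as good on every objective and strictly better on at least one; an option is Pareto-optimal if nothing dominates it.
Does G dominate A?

G vs A: max drawdown 26≤40, fees 38≤88 — G is at least as good on every objective with at least one strict improvement.

Yes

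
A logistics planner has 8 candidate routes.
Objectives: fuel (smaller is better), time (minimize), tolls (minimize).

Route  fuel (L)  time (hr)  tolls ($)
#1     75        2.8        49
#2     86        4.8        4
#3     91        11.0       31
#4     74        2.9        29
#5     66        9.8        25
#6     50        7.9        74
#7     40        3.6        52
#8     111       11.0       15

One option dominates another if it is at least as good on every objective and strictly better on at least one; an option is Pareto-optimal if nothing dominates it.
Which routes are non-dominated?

#1: not dominated (best time).
#2: not dominated (best tolls).
#3: dominated by #2 (fuel 86≤91, time 4.8≤11.0, tolls 4≤31).
#4: not dominated.
#5: not dominated.
#6: dominated by #7 (fuel 40≤50, time 3.6≤7.9, tolls 52≤74).
#7: not dominated (best fuel).
#8: dominated by #2 (fuel 86≤111, time 4.8≤11.0, tolls 4≤15).

#1, #2, #4, #5, #7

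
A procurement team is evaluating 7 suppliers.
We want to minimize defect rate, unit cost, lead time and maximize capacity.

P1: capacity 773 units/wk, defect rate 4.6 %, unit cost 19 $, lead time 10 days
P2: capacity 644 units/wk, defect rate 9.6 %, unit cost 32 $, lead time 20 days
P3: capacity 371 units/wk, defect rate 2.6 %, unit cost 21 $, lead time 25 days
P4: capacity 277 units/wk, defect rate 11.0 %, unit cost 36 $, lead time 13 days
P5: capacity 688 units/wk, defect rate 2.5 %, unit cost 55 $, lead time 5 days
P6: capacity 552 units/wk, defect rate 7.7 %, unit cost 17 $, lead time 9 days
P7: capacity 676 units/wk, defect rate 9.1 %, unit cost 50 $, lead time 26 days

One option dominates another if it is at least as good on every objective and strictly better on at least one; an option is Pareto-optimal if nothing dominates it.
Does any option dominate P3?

No

P1: worse on defect rate (4.6 vs 2.6).
P2: worse on defect rate (9.6 vs 2.6).
P4: worse on capacity (277 vs 371).
P5: worse on unit cost (55 vs 21).
P6: worse on defect rate (7.7 vs 2.6).
P7: worse on defect rate (9.1 vs 2.6).
No option is at least as good as P3 on every objective and strictly better on one.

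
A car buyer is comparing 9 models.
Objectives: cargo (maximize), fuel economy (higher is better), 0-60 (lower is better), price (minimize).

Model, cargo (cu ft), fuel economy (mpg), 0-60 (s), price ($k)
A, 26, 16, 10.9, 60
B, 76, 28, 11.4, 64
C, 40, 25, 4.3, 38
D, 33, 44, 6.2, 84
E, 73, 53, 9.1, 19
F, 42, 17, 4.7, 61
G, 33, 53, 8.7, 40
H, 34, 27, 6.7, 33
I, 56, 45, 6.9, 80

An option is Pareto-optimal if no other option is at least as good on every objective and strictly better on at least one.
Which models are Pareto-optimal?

A: dominated by C (cargo 40≥26, fuel economy 25≥16, 0-60 4.3≤10.9, price 38≤60).
B: not dominated (best cargo).
C: not dominated (best 0-60).
D: not dominated.
E: not dominated (best price).
F: not dominated.
G: not dominated.
H: not dominated.
I: not dominated.

B, C, D, E, F, G, H, I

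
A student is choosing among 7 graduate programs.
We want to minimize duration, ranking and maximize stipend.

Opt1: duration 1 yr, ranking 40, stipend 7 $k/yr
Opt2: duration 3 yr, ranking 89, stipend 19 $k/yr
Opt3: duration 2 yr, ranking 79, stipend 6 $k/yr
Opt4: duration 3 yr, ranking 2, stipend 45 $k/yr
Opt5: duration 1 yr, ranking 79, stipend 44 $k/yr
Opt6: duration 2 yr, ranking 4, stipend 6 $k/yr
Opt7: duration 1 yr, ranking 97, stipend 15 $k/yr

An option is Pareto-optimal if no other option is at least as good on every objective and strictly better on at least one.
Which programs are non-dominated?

Opt1: not dominated.
Opt2: dominated by Opt4 (duration 3≤3, ranking 2≤89, stipend 45≥19).
Opt3: dominated by Opt1 (duration 1≤2, ranking 40≤79, stipend 7≥6).
Opt4: not dominated (best ranking).
Opt5: not dominated.
Opt6: not dominated.
Opt7: dominated by Opt5 (duration 1≤1, ranking 79≤97, stipend 44≥15).

Opt1, Opt4, Opt5, Opt6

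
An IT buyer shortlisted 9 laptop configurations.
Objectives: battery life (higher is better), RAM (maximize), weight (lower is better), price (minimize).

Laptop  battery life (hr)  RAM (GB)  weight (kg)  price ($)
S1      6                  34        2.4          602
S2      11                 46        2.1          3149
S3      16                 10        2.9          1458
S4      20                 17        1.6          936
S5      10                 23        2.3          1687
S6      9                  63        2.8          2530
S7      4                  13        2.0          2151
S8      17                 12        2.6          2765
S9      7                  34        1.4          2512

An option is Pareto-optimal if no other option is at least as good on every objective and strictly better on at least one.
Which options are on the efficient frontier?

S1, S2, S4, S5, S6, S9

S1: not dominated (best price).
S2: not dominated.
S3: dominated by S4 (battery life 20≥16, RAM 17≥10, weight 1.6≤2.9, price 936≤1458).
S4: not dominated (best battery life).
S5: not dominated.
S6: not dominated (best RAM).
S7: dominated by S4 (battery life 20≥4, RAM 17≥13, weight 1.6≤2.0, price 936≤2151).
S8: dominated by S4 (battery life 20≥17, RAM 17≥12, weight 1.6≤2.6, price 936≤2765).
S9: not dominated (best weight).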